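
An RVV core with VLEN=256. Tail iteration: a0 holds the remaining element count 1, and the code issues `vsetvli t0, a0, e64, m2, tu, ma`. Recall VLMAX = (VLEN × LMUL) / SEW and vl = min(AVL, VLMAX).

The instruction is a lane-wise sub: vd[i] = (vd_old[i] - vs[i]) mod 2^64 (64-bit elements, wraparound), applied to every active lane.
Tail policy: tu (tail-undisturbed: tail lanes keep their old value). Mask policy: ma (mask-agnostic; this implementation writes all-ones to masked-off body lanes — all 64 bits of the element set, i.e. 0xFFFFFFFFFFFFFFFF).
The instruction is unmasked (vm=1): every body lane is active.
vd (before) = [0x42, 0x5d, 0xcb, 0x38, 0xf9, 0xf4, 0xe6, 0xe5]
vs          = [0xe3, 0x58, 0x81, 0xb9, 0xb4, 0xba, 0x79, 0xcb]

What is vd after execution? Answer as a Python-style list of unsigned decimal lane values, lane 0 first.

VLMAX = VLEN×LMUL/SEW = 256×2/64 = 8
AVL=1 ≤ VLMAX=8, so vl = 1
[0] sub(0x42,0xe3) = 0xffffffffffffff5f
[1] tail/keep = 0x5d
[2] tail/keep = 0xcb
[3] tail/keep = 0x38
[4] tail/keep = 0xf9
[5] tail/keep = 0xf4
[6] tail/keep = 0xe6
[7] tail/keep = 0xe5

vd = [18446744073709551455, 93, 203, 56, 249, 244, 230, 229]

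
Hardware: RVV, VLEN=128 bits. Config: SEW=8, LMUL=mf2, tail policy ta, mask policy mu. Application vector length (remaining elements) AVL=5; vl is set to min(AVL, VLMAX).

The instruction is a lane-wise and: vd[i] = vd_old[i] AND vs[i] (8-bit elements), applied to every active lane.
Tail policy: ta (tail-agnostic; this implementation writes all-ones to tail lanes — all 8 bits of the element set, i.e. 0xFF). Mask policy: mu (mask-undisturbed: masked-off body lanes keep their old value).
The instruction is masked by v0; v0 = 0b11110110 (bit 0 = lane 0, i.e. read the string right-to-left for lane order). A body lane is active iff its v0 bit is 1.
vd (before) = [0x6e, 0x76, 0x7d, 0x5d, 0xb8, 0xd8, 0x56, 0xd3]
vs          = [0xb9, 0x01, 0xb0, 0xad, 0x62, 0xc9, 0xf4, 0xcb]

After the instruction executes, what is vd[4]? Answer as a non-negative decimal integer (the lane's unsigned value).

vd[4] = 32

lanes per group: 128·1/2/8 = 8
vl = min(AVL, VLMAX) = min(5, 8) = 5
vd[0] mask-off/keep -> 0x6e
vd[1] and(0x76,0x01) -> 0x00
vd[2] and(0x7d,0xb0) -> 0x30
vd[3] mask-off/keep -> 0x5d
vd[4] and(0xb8,0x62) -> 0x20
vd[5] tail/ones -> 0xff
vd[6] tail/ones -> 0xff
vd[7] tail/ones -> 0xff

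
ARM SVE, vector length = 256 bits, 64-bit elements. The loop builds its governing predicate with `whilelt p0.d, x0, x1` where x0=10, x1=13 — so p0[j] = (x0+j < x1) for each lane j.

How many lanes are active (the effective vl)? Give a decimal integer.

256-bit reg / 64-bit elem → 4 lanes
p0[j] = (10+j < 13); true for j=0..2 → 3 lanes set

vl = 3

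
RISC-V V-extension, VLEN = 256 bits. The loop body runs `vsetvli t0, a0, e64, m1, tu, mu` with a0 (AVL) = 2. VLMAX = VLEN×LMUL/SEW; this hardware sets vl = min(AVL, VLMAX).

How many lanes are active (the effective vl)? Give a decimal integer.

VLMAX = (256 × 1) / 64 = 4 lanes
vl ← min(2, 4) = 2

vl = 2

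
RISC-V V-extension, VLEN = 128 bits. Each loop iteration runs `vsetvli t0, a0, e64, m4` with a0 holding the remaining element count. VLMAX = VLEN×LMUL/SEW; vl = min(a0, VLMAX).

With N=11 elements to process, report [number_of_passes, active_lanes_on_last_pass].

VLMAX = VLEN×LMUL/SEW = 128×4/64 = 8
iterations = ceil(11/8) = 2; final-pass vl = 3

[iterations, last_vl] = [2, 3]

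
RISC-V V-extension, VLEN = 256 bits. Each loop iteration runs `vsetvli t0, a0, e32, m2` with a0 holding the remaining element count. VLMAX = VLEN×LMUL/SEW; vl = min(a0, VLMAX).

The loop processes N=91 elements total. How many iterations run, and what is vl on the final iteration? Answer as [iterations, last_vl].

lanes per group: 256·2/32 = 16
iterations = ceil(91/16) = 6; final-pass vl = 11

[iterations, last_vl] = [6, 11]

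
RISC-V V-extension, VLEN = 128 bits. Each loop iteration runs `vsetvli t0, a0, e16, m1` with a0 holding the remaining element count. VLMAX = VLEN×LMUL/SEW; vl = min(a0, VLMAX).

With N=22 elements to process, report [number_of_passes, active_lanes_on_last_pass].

[iterations, last_vl] = [3, 6]

lanes per group: 128·1/16 = 8
N=22: ⌈22/8⌉ = 3 iters; last vl = 22 − 2×8 = 6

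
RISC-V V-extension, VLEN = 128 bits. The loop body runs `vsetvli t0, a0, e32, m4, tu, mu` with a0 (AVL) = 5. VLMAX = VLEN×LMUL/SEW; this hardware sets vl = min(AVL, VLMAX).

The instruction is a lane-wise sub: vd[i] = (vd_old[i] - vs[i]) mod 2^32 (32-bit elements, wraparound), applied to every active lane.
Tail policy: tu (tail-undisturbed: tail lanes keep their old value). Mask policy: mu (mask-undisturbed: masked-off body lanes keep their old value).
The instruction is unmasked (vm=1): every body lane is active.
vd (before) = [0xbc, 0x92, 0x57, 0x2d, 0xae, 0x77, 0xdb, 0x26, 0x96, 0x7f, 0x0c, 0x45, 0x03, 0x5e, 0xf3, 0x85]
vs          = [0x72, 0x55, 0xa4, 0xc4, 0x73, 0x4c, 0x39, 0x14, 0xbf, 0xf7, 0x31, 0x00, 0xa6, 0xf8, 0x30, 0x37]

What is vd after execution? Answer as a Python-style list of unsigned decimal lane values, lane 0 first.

VLMAX = (128 × 4) / 32 = 16 lanes
vl ← min(5, 16) = 5
[0] sub(0xbc,0x72) = 0x4a
[1] sub(0x92,0x55) = 0x3d
[2] sub(0x57,0xa4) = 0xffffffb3
[3] sub(0x2d,0xc4) = 0xffffff69
[4] sub(0xae,0x73) = 0x3b
[5] tail/keep = 0x77
[6] tail/keep = 0xdb
[7] tail/keep = 0x26
[8] tail/keep = 0x96
[9] tail/keep = 0x7f
[10] tail/keep = 0x0c
[11] tail/keep = 0x45
[12] tail/keep = 0x03
[13] tail/keep = 0x5e
[14] tail/keep = 0xf3
[15] tail/keep = 0x85

vd = [74, 61, 4294967219, 4294967145, 59, 119, 219, 38, 150, 127, 12, 69, 3, 94, 243, 133]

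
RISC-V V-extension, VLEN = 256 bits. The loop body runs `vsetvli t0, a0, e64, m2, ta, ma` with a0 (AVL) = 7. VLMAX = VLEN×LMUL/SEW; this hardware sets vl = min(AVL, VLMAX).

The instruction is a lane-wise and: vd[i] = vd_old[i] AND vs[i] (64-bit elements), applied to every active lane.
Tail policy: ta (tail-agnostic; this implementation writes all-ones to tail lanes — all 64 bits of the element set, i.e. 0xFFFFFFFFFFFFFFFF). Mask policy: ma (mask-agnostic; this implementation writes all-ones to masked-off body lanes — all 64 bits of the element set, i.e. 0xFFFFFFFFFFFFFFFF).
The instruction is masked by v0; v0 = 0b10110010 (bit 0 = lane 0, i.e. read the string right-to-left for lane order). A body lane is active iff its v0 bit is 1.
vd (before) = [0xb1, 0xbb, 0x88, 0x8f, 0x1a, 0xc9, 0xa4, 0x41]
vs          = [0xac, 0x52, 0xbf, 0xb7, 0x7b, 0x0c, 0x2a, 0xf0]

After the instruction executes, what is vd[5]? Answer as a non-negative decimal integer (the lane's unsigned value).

vd[5] = 8

VLMAX = VLEN×LMUL/SEW = 256×2/64 = 8
vl = min(AVL, VLMAX) = min(7, 8) = 7
[0] mask-off/ones = 0xffffffffffffffff
[1] and(0xbb,0x52) = 0x12
[2] mask-off/ones = 0xffffffffffffffff
[3] mask-off/ones = 0xffffffffffffffff
[4] and(0x1a,0x7b) = 0x1a
[5] and(0xc9,0x0c) = 0x08
[6] mask-off/ones = 0xffffffffffffffff
[7] tail/ones = 0xffffffffffffffff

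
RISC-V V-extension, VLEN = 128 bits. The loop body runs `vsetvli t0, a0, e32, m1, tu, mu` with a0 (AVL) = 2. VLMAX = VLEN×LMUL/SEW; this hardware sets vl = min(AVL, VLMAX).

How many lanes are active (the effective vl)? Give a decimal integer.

vl = 2

VLMAX = VLEN×LMUL/SEW = 128×1/32 = 4
vl = min(AVL, VLMAX) = min(2, 4) = 2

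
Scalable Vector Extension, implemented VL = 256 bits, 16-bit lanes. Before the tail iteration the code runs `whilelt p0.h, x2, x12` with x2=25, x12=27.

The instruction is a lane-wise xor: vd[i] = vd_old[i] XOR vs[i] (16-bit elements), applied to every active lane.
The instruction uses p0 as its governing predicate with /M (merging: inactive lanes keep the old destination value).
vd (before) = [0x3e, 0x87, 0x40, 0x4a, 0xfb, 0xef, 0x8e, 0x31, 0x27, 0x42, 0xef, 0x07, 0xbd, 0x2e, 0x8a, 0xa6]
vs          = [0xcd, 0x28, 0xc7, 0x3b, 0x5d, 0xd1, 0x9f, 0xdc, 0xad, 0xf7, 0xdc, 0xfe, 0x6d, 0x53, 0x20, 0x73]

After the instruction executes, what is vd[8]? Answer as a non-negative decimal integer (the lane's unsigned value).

vd[8] = 39

256-bit reg / 16-bit elem → 16 lanes
active while 25+j < 27, i.e. j ∈ [0,2) capped at 16 ⇒ 2
lane  0: xor(0x3e,0xcd) ⇒ 0xf3
lane  1: xor(0x87,0x28) ⇒ 0xaf
lane  2: tail/keep ⇒ 0x40
lane  3: tail/keep ⇒ 0x4a
lane  4: tail/keep ⇒ 0xfb
lane  5: tail/keep ⇒ 0xef
lane  6: tail/keep ⇒ 0x8e
lane  7: tail/keep ⇒ 0x31
lane  8: tail/keep ⇒ 0x27
lane  9: tail/keep ⇒ 0x42
lane 10: tail/keep ⇒ 0xef
lane 11: tail/keep ⇒ 0x07
lane 12: tail/keep ⇒ 0xbd
lane 13: tail/keep ⇒ 0x2e
lane 14: tail/keep ⇒ 0x8a
lane 15: tail/keep ⇒ 0xa6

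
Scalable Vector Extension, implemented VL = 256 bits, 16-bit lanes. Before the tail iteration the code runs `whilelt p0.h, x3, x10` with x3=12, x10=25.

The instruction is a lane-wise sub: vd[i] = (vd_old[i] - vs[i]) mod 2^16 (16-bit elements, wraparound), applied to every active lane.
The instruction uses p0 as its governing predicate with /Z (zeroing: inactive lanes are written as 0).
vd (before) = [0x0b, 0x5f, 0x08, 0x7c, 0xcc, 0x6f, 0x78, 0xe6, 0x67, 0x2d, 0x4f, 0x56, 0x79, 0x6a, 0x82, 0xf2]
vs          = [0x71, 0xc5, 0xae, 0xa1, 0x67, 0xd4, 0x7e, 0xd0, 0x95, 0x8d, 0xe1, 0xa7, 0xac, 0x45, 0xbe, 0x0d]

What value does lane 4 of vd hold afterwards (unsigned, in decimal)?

lane count: 256 div 16 = 16
whilelt: lane j active iff 12+j < 25 → j < 13 → 13 active
  i=0: sub(0x0b,0x71) → 65434
  i=1: sub(0x5f,0xc5) → 65434
  i=2: sub(0x08,0xae) → 65370
  i=3: sub(0x7c,0xa1) → 65499
  i=4: sub(0xcc,0x67) → 101
  i=5: sub(0x6f,0xd4) → 65435
  i=6: sub(0x78,0x7e) → 65530
  i=7: sub(0xe6,0xd0) → 22
  i=8: sub(0x67,0x95) → 65490
  i=9: sub(0x2d,0x8d) → 65440
  i=10: sub(0x4f,0xe1) → 65390
  i=11: sub(0x56,0xa7) → 65455
  i=12: sub(0x79,0xac) → 65485
  i=13: tail/zero → 0
  i=14: tail/zero → 0
  i=15: tail/zero → 0

vd[4] = 101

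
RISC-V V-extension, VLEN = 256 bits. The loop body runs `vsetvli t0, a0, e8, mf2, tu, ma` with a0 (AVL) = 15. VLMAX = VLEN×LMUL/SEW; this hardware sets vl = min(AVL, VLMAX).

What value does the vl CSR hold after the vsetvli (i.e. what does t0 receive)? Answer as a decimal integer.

VLMAX = VLEN×LMUL/SEW = 256×1/2/8 = 16
AVL=15 ≤ VLMAX=16, so vl = 15

vl = 15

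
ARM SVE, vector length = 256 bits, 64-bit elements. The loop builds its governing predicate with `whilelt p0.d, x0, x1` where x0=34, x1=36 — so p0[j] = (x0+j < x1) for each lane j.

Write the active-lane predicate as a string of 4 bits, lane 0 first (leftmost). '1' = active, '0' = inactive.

256-bit reg / 64-bit elem → 4 lanes
active while 34+j < 36, i.e. j ∈ [0,2) capped at 4 ⇒ 2
bits (lane 0 leftmost): 1100

predicate = 1100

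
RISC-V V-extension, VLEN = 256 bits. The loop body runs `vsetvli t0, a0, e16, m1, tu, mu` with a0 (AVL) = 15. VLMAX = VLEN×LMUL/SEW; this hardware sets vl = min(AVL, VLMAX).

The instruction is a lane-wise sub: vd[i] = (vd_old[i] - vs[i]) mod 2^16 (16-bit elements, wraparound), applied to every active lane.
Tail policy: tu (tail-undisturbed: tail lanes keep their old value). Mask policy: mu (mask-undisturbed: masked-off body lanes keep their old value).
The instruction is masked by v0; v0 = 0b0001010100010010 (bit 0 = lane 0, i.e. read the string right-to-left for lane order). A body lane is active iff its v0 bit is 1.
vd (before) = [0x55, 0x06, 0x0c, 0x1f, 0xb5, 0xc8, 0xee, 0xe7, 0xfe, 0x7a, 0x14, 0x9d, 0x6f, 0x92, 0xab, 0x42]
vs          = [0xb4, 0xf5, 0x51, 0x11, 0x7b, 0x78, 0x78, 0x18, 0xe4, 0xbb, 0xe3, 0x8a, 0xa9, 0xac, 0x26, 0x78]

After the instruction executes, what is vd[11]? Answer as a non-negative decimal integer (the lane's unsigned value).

VLMAX = VLEN×LMUL/SEW = 256×1/16 = 16
vl ← min(15, 16) = 15
[0] mask-off/keep = 0x55
[1] sub(0x06,0xf5) = 0xff11
[2] mask-off/keep = 0x0c
[3] mask-off/keep = 0x1f
[4] sub(0xb5,0x7b) = 0x3a
[5] mask-off/keep = 0xc8
[6] mask-off/keep = 0xee
[7] mask-off/keep = 0xe7
[8] sub(0xfe,0xe4) = 0x1a
[9] mask-off/keep = 0x7a
[10] sub(0x14,0xe3) = 0xff31
[11] mask-off/keep = 0x9d
[12] sub(0x6f,0xa9) = 0xffc6
[13] mask-off/keep = 0x92
[14] mask-off/keep = 0xab
[15] tail/keep = 0x42

vd[11] = 157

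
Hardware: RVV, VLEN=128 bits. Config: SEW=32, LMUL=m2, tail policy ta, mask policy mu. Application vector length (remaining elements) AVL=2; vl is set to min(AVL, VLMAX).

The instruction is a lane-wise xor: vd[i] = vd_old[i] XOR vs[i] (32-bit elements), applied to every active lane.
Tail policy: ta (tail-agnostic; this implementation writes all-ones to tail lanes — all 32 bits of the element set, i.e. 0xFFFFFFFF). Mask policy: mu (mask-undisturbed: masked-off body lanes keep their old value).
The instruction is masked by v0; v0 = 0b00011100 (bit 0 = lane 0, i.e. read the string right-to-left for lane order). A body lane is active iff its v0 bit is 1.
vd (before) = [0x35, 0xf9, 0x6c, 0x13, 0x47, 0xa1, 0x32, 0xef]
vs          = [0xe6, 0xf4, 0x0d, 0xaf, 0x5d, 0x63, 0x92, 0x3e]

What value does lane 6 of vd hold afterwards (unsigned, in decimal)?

vd[6] = 4294967295

VLMAX = VLEN×LMUL/SEW = 128×2/32 = 8
vl ← min(2, 8) = 2
vd[0] mask-off/keep -> 0x35
vd[1] mask-off/keep -> 0xf9
vd[2] tail/ones -> 0xffffffff
vd[3] tail/ones -> 0xffffffff
vd[4] tail/ones -> 0xffffffff
vd[5] tail/ones -> 0xffffffff
vd[6] tail/ones -> 0xffffffff
vd[7] tail/ones -> 0xffffffff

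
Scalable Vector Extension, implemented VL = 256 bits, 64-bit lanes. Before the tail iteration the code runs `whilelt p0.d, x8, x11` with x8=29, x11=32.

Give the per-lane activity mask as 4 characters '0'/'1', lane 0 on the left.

predicate = 1110

256-bit reg / 64-bit elem → 4 lanes
p0[j] = (29+j < 32); true for j=0..2 → 3 lanes set
bits (lane 0 leftmost): 1110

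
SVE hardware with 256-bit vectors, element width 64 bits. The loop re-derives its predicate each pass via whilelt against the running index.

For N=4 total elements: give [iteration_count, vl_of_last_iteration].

256-bit reg / 64-bit elem → 4 lanes
4 elements at 4/iter → 1 passes, remainder 4 on the last

[iterations, last_vl] = [1, 4]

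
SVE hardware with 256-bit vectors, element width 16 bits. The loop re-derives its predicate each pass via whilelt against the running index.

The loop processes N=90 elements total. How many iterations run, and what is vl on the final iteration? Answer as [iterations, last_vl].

[iterations, last_vl] = [6, 10]

register lanes = 256/16 = 16
90 elements at 16/iter → 6 passes, remainder 10 on the last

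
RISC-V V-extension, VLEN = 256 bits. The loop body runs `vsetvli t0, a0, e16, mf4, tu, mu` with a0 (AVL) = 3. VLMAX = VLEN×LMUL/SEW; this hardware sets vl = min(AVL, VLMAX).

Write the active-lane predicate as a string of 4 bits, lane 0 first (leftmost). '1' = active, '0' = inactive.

predicate = 1110

lanes per group: 256·1/4/16 = 4
vl ← min(3, 4) = 3
bits (lane 0 leftmost): 1110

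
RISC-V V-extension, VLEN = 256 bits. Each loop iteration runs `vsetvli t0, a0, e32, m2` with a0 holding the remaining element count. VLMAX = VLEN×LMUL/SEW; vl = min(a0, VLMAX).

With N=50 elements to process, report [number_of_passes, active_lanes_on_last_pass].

lanes per group: 256·2/32 = 16
N=50: ⌈50/16⌉ = 4 iters; last vl = 50 − 3×16 = 2

[iterations, last_vl] = [4, 2]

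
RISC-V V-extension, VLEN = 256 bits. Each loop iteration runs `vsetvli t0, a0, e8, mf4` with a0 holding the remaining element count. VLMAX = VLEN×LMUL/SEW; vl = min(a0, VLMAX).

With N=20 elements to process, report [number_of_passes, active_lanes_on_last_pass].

[iterations, last_vl] = [3, 4]

lanes per group: 256·1/4/8 = 8
iterations = ceil(20/8) = 3; final-pass vl = 4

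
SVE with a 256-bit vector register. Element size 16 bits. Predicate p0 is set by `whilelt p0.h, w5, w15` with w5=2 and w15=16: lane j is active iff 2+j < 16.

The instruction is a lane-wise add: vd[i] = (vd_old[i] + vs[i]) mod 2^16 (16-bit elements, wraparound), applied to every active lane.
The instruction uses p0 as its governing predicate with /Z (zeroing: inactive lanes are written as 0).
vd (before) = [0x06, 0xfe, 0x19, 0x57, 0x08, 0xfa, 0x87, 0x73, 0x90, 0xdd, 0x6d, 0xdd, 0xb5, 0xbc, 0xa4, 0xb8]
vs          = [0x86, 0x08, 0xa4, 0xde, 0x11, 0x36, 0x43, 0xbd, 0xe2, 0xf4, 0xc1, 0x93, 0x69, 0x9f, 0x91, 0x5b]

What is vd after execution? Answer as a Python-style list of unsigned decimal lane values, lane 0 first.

vd = [140, 262, 189, 309, 25, 304, 202, 304, 370, 465, 302, 368, 286, 347, 0, 0]

lane count: 256 div 16 = 16
p0[j] = (2+j < 16); true for j=0..13 → 14 lanes set
  i=0: add(0x06,0x86) → 140
  i=1: add(0xfe,0x08) → 262
  i=2: add(0x19,0xa4) → 189
  i=3: add(0x57,0xde) → 309
  i=4: add(0x08,0x11) → 25
  i=5: add(0xfa,0x36) → 304
  i=6: add(0x87,0x43) → 202
  i=7: add(0x73,0xbd) → 304
  i=8: add(0x90,0xe2) → 370
  i=9: add(0xdd,0xf4) → 465
  i=10: add(0x6d,0xc1) → 302
  i=11: add(0xdd,0x93) → 368
  i=12: add(0xb5,0x69) → 286
  i=13: add(0xbc,0x9f) → 347
  i=14: tail/zero → 0
  i=15: tail/zero → 0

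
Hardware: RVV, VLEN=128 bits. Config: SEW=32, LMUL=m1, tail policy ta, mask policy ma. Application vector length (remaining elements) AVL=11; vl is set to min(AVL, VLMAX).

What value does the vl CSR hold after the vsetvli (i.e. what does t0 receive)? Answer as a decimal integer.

vl = 4

VLMAX = (128 × 1) / 32 = 4 lanes
vl ← min(11, 4) = 4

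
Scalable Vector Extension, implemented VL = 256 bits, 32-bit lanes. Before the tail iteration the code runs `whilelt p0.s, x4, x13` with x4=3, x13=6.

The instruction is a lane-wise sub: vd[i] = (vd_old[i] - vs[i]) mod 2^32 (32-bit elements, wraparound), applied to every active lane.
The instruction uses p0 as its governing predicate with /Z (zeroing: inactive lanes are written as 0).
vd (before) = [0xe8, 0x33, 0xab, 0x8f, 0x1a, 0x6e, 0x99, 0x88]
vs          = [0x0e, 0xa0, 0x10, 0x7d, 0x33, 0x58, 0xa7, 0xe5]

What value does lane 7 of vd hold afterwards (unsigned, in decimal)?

vd[7] = 0

256-bit reg / 32-bit elem → 8 lanes
whilelt: lane j active iff 3+j < 6 → j < 3 → 3 active
lane  0: sub(0xe8,0x0e) ⇒ 0xda
lane  1: sub(0x33,0xa0) ⇒ 0xffffff93
lane  2: sub(0xab,0x10) ⇒ 0x9b
lane  3: tail/zero ⇒ 0x00
lane  4: tail/zero ⇒ 0x00
lane  5: tail/zero ⇒ 0x00
lane  6: tail/zero ⇒ 0x00
lane  7: tail/zero ⇒ 0x00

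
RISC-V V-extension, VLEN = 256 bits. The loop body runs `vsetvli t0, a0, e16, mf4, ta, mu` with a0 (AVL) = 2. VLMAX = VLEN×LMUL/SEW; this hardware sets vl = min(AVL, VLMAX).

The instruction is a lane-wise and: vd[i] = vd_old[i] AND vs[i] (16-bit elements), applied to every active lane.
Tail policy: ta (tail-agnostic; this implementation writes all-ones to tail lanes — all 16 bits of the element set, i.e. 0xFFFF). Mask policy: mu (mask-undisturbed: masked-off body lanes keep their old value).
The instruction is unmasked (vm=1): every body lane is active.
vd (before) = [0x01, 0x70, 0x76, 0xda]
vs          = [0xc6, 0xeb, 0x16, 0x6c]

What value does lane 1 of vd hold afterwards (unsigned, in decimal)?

vd[1] = 96

lanes per group: 256·1/4/16 = 4
vl ← min(2, 4) = 2
[0] and(0x01,0xc6) = 0x00
[1] and(0x70,0xeb) = 0x60
[2] tail/ones = 0xffff
[3] tail/ones = 0xffff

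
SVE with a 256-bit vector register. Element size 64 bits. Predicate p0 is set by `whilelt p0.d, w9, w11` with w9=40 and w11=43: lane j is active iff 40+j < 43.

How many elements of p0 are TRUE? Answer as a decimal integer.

256-bit reg / 64-bit elem → 4 lanes
whilelt: lane j active iff 40+j < 43 → j < 3 → 3 active

vl = 3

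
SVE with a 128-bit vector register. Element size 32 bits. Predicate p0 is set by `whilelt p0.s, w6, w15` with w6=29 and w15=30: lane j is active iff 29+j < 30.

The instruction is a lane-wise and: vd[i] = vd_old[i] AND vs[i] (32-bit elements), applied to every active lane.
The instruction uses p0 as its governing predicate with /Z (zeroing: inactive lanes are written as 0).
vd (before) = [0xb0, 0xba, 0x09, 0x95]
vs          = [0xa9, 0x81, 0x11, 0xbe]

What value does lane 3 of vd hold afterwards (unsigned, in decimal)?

128-bit reg / 32-bit elem → 4 lanes
active while 29+j < 30, i.e. j ∈ [0,1) capped at 4 ⇒ 1
  i=0: and(0xb0,0xa9) → 160
  i=1: tail/zero → 0
  i=2: tail/zero → 0
  i=3: tail/zero → 0

vd[3] = 0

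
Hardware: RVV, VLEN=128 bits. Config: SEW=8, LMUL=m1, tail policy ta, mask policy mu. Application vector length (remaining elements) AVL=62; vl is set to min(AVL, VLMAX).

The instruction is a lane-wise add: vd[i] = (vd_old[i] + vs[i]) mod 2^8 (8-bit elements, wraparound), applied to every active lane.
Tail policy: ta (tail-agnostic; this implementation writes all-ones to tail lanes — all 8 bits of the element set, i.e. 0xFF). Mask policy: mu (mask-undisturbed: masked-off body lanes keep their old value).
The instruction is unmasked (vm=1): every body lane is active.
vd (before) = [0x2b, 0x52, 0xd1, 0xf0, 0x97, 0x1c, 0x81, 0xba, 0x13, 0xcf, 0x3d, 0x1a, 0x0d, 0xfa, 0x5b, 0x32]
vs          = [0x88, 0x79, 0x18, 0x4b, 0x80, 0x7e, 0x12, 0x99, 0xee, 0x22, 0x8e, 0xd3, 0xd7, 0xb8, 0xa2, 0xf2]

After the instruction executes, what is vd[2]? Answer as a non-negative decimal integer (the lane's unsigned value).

lanes per group: 128·1/8 = 16
vl = min(AVL, VLMAX) = min(62, 16) = 16
vd[0] add(0x2b,0x88) -> 0xb3
vd[1] add(0x52,0x79) -> 0xcb
vd[2] add(0xd1,0x18) -> 0xe9
vd[3] add(0xf0,0x4b) -> 0x3b
vd[4] add(0x97,0x80) -> 0x17
vd[5] add(0x1c,0x7e) -> 0x9a
vd[6] add(0x81,0x12) -> 0x93
vd[7] add(0xba,0x99) -> 0x53
vd[8] add(0x13,0xee) -> 0x01
vd[9] add(0xcf,0x22) -> 0xf1
vd[10] add(0x3d,0x8e) -> 0xcb
vd[11] add(0x1a,0xd3) -> 0xed
vd[12] add(0x0d,0xd7) -> 0xe4
vd[13] add(0xfa,0xb8) -> 0xb2
vd[14] add(0x5b,0xa2) -> 0xfd
vd[15] add(0x32,0xf2) -> 0x24

vd[2] = 233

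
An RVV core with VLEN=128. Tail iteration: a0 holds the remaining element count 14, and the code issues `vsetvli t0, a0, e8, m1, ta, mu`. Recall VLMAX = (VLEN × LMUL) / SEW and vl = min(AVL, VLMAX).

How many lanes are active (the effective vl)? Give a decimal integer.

vl = 14

VLMAX = (128 × 1) / 8 = 16 lanes
vl = min(AVL, VLMAX) = min(14, 16) = 14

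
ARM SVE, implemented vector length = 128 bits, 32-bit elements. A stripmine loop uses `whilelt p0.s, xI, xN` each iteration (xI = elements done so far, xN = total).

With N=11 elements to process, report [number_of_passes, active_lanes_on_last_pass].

register lanes = 128/32 = 4
iterations = ceil(11/4) = 3; final-pass vl = 3

[iterations, last_vl] = [3, 3]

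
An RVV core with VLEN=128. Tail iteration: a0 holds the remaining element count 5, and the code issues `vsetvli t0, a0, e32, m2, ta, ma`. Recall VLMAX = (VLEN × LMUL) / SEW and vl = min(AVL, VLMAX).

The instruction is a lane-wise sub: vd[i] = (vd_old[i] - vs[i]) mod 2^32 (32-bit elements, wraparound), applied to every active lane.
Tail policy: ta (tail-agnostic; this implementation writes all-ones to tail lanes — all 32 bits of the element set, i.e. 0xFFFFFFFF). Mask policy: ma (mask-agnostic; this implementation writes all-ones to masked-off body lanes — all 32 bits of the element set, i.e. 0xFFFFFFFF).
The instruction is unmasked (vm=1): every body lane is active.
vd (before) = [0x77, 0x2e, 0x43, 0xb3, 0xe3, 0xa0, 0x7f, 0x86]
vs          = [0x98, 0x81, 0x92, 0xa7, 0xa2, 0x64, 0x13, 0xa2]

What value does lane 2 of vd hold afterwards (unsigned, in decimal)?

vd[2] = 4294967217

VLMAX = (128 × 2) / 32 = 8 lanes
vl ← min(5, 8) = 5
lane  0: sub(0x77,0x98) ⇒ 0xffffffdf
lane  1: sub(0x2e,0x81) ⇒ 0xffffffad
lane  2: sub(0x43,0x92) ⇒ 0xffffffb1
lane  3: sub(0xb3,0xa7) ⇒ 0x0c
lane  4: sub(0xe3,0xa2) ⇒ 0x41
lane  5: tail/ones ⇒ 0xffffffff
lane  6: tail/ones ⇒ 0xffffffff
lane  7: tail/ones ⇒ 0xffffffff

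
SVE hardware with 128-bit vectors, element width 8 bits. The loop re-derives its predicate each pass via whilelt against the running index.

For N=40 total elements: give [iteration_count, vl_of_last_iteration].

[iterations, last_vl] = [3, 8]

register lanes = 128/8 = 16
N=40: ⌈40/16⌉ = 3 iters; last vl = 40 − 2×16 = 8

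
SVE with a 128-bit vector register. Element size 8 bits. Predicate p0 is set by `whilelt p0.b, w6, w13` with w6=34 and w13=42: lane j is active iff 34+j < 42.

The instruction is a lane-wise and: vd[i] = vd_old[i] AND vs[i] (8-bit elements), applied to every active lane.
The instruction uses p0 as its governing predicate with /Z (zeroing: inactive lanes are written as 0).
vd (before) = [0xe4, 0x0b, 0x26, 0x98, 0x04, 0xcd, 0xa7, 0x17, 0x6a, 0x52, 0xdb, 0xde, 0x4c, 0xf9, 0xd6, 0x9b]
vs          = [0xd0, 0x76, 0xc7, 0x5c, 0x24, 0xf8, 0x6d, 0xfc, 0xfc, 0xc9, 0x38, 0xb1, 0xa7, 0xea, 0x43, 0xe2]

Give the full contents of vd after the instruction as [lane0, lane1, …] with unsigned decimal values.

lane count: 128 div 8 = 16
whilelt: lane j active iff 34+j < 42 → j < 8 → 8 active
vd[0] and(0xe4,0xd0) -> 0xc0
vd[1] and(0x0b,0x76) -> 0x02
vd[2] and(0x26,0xc7) -> 0x06
vd[3] and(0x98,0x5c) -> 0x18
vd[4] and(0x04,0x24) -> 0x04
vd[5] and(0xcd,0xf8) -> 0xc8
vd[6] and(0xa7,0x6d) -> 0x25
vd[7] and(0x17,0xfc) -> 0x14
vd[8] tail/zero -> 0x00
vd[9] tail/zero -> 0x00
vd[10] tail/zero -> 0x00
vd[11] tail/zero -> 0x00
vd[12] tail/zero -> 0x00
vd[13] tail/zero -> 0x00
vd[14] tail/zero -> 0x00
vd[15] tail/zero -> 0x00

vd = [192, 2, 6, 24, 4, 200, 37, 20, 0, 0, 0, 0, 0, 0, 0, 0]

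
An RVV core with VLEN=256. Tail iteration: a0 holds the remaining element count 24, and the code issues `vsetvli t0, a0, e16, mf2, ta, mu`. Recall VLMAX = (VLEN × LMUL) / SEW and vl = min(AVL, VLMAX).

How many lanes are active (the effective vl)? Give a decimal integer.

vl = 8

VLMAX = VLEN×LMUL/SEW = 256×1/2/16 = 8
AVL=24 > VLMAX=8, so vl = 8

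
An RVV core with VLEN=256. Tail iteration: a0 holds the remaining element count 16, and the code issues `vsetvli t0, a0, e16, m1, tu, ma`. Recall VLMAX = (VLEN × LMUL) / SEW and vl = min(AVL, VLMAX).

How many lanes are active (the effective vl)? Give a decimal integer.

lanes per group: 256·1/16 = 16
vl = min(AVL, VLMAX) = min(16, 16) = 16

vl = 16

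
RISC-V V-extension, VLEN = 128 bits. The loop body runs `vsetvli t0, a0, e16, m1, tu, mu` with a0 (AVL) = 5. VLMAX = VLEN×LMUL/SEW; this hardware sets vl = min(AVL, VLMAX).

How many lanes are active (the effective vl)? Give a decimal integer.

vl = 5

VLMAX = VLEN×LMUL/SEW = 128×1/16 = 8
vl ← min(5, 8) = 5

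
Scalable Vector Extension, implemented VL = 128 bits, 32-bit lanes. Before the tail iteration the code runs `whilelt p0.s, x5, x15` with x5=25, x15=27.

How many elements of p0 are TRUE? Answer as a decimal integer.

register lanes = 128/32 = 4
active while 25+j < 27, i.e. j ∈ [0,2) capped at 4 ⇒ 2

vl = 2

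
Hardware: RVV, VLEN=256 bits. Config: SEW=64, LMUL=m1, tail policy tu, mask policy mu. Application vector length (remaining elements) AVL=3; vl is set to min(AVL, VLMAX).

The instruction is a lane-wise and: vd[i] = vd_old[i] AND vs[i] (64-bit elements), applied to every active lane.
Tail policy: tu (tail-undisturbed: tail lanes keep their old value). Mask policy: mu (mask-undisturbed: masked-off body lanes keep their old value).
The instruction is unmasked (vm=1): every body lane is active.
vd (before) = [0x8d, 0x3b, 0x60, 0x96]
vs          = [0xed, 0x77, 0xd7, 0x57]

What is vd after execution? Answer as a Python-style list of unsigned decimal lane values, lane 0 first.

vd = [141, 51, 64, 150]

lanes per group: 256·1/64 = 4
vl ← min(3, 4) = 3
lane  0: and(0x8d,0xed) ⇒ 0x8d
lane  1: and(0x3b,0x77) ⇒ 0x33
lane  2: and(0x60,0xd7) ⇒ 0x40
lane  3: tail/keep ⇒ 0x96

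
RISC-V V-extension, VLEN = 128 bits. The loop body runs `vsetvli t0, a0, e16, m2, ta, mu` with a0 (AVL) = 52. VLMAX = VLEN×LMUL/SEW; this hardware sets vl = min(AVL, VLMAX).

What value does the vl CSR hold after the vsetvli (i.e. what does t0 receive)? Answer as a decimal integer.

lanes per group: 128·2/16 = 16
vl ← min(52, 16) = 16

vl = 16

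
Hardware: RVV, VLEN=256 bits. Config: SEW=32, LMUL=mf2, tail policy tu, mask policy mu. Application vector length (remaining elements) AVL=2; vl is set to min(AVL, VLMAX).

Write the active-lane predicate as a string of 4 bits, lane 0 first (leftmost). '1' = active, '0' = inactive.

VLMAX = (256 × 1/2) / 32 = 4 lanes
vl = min(AVL, VLMAX) = min(2, 4) = 2
bits (lane 0 leftmost): 1100

predicate = 1100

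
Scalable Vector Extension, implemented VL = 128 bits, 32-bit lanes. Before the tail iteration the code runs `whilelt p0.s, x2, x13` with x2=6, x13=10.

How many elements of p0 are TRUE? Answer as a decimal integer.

vl = 4

lane count: 128 div 32 = 4
active while 6+j < 10, i.e. j ∈ [0,4) capped at 4 ⇒ 4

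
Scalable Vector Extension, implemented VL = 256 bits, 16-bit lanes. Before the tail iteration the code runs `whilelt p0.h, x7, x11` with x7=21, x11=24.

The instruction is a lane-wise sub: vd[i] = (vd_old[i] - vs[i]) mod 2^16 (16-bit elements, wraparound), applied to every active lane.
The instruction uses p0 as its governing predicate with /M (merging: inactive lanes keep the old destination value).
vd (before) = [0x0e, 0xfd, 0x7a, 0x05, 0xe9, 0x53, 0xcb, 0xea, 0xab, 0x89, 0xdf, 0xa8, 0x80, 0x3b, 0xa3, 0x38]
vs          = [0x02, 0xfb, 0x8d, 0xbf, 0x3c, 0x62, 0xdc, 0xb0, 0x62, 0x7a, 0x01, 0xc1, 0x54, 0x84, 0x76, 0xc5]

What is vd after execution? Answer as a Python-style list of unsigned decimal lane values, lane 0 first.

vd = [12, 2, 65517, 5, 233, 83, 203, 234, 171, 137, 223, 168, 128, 59, 163, 56]

register lanes = 256/16 = 16
whilelt: lane j active iff 21+j < 24 → j < 3 → 3 active
lane  0: sub(0x0e,0x02) ⇒ 0x0c
lane  1: sub(0xfd,0xfb) ⇒ 0x02
lane  2: sub(0x7a,0x8d) ⇒ 0xffed
lane  3: tail/keep ⇒ 0x05
lane  4: tail/keep ⇒ 0xe9
lane  5: tail/keep ⇒ 0x53
lane  6: tail/keep ⇒ 0xcb
lane  7: tail/keep ⇒ 0xea
lane  8: tail/keep ⇒ 0xab
lane  9: tail/keep ⇒ 0x89
lane 10: tail/keep ⇒ 0xdf
lane 11: tail/keep ⇒ 0xa8
lane 12: tail/keep ⇒ 0x80
lane 13: tail/keep ⇒ 0x3b
lane 14: tail/keep ⇒ 0xa3
lane 15: tail/keep ⇒ 0x38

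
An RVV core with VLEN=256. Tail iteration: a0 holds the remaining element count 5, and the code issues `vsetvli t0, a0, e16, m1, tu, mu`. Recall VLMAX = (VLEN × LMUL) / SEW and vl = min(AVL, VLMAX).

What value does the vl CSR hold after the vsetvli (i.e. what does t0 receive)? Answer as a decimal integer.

VLMAX = VLEN×LMUL/SEW = 256×1/16 = 16
AVL=5 ≤ VLMAX=16, so vl = 5

vl = 5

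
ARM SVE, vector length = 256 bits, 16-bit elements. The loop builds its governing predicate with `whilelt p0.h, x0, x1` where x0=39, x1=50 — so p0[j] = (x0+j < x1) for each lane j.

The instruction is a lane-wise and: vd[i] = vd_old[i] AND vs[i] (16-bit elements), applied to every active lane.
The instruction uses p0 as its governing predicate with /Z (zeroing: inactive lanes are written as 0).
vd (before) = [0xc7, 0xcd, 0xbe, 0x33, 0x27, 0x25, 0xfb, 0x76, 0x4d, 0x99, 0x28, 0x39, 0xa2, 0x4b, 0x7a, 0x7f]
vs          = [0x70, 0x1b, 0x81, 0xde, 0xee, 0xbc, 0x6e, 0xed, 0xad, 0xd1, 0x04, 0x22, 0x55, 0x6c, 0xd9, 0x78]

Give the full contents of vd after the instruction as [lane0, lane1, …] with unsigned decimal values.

lane count: 256 div 16 = 16
whilelt: lane j active iff 39+j < 50 → j < 11 → 11 active
[0] and(0xc7,0x70) = 0x40
[1] and(0xcd,0x1b) = 0x09
[2] and(0xbe,0x81) = 0x80
[3] and(0x33,0xde) = 0x12
[4] and(0x27,0xee) = 0x26
[5] and(0x25,0xbc) = 0x24
[6] and(0xfb,0x6e) = 0x6a
[7] and(0x76,0xed) = 0x64
[8] and(0x4d,0xad) = 0x0d
[9] and(0x99,0xd1) = 0x91
[10] and(0x28,0x04) = 0x00
[11] tail/zero = 0x00
[12] tail/zero = 0x00
[13] tail/zero = 0x00
[14] tail/zero = 0x00
[15] tail/zero = 0x00

vd = [64, 9, 128, 18, 38, 36, 106, 100, 13, 145, 0, 0, 0, 0, 0, 0]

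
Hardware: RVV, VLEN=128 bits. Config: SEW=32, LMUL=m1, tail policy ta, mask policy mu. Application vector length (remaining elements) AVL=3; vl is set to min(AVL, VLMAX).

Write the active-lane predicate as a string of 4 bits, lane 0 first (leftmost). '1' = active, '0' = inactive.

predicate = 1110

VLMAX = (128 × 1) / 32 = 4 lanes
vl ← min(3, 4) = 3
bits (lane 0 leftmost): 1110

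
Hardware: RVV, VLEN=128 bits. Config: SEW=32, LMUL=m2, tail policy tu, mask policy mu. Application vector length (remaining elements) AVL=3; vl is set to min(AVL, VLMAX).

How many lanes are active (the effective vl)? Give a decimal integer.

vl = 3

VLMAX = VLEN×LMUL/SEW = 128×2/32 = 8
vl = min(AVL, VLMAX) = min(3, 8) = 3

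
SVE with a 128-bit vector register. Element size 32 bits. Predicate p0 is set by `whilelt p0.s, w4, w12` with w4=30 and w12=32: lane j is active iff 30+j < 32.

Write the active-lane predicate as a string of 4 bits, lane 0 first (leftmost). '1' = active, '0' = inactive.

register lanes = 128/32 = 4
whilelt: lane j active iff 30+j < 32 → j < 2 → 2 active
bits (lane 0 leftmost): 1100

predicate = 1100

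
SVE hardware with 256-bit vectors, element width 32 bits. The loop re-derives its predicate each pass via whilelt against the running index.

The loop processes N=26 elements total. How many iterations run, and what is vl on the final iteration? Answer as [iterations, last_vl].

[iterations, last_vl] = [4, 2]

256-bit reg / 32-bit elem → 8 lanes
26 elements at 8/iter → 4 passes, remainder 2 on the last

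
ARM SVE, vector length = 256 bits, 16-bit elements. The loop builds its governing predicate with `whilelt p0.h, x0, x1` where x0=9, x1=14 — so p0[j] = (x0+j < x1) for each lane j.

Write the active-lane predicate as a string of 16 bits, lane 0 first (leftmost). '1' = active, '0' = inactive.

predicate = 1111100000000000

lane count: 256 div 16 = 16
whilelt: lane j active iff 9+j < 14 → j < 5 → 5 active
bits (lane 0 leftmost): 1111100000000000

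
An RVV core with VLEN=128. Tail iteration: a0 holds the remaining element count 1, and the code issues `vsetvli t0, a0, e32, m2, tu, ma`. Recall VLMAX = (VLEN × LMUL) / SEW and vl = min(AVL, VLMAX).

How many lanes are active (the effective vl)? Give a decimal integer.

vl = 1

VLMAX = VLEN×LMUL/SEW = 128×2/32 = 8
AVL=1 ≤ VLMAX=8, so vl = 1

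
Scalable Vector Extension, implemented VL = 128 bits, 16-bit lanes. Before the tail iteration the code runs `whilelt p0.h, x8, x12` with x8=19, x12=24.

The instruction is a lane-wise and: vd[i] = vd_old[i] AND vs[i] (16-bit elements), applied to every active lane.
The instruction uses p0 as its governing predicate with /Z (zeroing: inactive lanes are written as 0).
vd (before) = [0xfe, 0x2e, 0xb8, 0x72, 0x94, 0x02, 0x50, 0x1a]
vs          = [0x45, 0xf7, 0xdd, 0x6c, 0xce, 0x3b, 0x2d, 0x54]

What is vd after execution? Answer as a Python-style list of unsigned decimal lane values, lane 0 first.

vd = [68, 38, 152, 96, 132, 0, 0, 0]

128-bit reg / 16-bit elem → 8 lanes
whilelt: lane j active iff 19+j < 24 → j < 5 → 5 active
vd[0] and(0xfe,0x45) -> 0x44
vd[1] and(0x2e,0xf7) -> 0x26
vd[2] and(0xb8,0xdd) -> 0x98
vd[3] and(0x72,0x6c) -> 0x60
vd[4] and(0x94,0xce) -> 0x84
vd[5] tail/zero -> 0x00
vd[6] tail/zero -> 0x00
vd[7] tail/zero -> 0x00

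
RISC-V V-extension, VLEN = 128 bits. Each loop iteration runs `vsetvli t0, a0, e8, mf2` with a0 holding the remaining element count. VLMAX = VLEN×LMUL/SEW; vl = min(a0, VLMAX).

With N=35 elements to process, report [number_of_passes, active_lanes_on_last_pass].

[iterations, last_vl] = [5, 3]

VLMAX = (128 × 1/2) / 8 = 8 lanes
iterations = ceil(35/8) = 5; final-pass vl = 3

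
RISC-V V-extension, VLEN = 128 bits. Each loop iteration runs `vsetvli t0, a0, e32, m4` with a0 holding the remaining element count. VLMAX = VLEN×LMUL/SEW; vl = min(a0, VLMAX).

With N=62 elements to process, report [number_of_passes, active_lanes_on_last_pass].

[iterations, last_vl] = [4, 14]

VLMAX = (128 × 4) / 32 = 16 lanes
iterations = ceil(62/16) = 4; final-pass vl = 14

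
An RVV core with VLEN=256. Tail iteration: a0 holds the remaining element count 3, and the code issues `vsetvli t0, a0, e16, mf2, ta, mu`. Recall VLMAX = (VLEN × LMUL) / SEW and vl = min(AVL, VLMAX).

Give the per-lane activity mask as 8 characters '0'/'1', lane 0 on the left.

lanes per group: 256·1/2/16 = 8
vl ← min(3, 8) = 3
bits (lane 0 leftmost): 11100000

predicate = 11100000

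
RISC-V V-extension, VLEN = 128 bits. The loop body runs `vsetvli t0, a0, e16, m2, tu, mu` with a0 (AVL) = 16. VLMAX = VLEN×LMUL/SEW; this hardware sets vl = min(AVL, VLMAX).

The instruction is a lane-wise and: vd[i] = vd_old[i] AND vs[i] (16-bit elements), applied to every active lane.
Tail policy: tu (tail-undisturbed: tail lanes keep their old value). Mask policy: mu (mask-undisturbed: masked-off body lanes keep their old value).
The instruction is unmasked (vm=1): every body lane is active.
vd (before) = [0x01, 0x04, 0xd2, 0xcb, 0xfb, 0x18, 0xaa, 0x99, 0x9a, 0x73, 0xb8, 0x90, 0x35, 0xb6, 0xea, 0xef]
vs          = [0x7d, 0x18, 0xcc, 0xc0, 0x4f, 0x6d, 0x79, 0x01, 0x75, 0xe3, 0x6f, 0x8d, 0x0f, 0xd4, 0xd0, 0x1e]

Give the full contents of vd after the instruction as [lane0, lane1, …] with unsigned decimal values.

VLMAX = VLEN×LMUL/SEW = 128×2/16 = 16
vl ← min(16, 16) = 16
  i=0: and(0x01,0x7d) → 1
  i=1: and(0x04,0x18) → 0
  i=2: and(0xd2,0xcc) → 192
  i=3: and(0xcb,0xc0) → 192
  i=4: and(0xfb,0x4f) → 75
  i=5: and(0x18,0x6d) → 8
  i=6: and(0xaa,0x79) → 40
  i=7: and(0x99,0x01) → 1
  i=8: and(0x9a,0x75) → 16
  i=9: and(0x73,0xe3) → 99
  i=10: and(0xb8,0x6f) → 40
  i=11: and(0x90,0x8d) → 128
  i=12: and(0x35,0x0f) → 5
  i=13: and(0xb6,0xd4) → 148
  i=14: and(0xea,0xd0) → 192
  i=15: and(0xef,0x1e) → 14

vd = [1, 0, 192, 192, 75, 8, 40, 1, 16, 99, 40, 128, 5, 148, 192, 14]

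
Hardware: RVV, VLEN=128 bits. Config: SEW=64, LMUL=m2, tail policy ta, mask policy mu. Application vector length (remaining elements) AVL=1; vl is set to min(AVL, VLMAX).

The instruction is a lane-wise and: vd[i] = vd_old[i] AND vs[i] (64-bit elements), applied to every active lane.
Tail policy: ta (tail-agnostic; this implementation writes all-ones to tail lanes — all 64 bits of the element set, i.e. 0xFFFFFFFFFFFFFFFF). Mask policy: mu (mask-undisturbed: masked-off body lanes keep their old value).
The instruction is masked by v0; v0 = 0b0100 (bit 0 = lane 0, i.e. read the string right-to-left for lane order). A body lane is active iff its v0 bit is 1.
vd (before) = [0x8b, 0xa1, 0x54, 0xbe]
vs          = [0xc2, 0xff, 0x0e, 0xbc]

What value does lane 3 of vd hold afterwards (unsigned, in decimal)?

vd[3] = 18446744073709551615

lanes per group: 128·2/64 = 4
vl = min(AVL, VLMAX) = min(1, 4) = 1
vd[0] mask-off/keep -> 0x8b
vd[1] tail/ones -> 0xffffffffffffffff
vd[2] tail/ones -> 0xffffffffffffffff
vd[3] tail/ones -> 0xffffffffffffffff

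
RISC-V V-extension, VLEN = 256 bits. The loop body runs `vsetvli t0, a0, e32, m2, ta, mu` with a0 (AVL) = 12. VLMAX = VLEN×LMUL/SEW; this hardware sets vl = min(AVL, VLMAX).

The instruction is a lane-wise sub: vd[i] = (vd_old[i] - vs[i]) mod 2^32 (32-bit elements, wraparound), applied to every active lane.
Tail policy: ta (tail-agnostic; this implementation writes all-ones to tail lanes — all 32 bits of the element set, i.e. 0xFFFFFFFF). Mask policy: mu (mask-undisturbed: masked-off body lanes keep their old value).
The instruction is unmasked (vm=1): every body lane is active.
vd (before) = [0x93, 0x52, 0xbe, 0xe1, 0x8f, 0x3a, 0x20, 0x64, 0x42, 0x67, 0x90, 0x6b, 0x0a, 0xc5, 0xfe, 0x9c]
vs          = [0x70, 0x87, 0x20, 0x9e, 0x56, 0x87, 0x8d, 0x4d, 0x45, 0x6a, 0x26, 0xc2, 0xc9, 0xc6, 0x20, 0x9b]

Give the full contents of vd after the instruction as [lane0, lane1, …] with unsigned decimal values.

vd = [35, 4294967243, 158, 67, 57, 4294967219, 4294967187, 23, 4294967293, 4294967293, 106, 4294967209, 4294967295, 4294967295, 4294967295, 4294967295]

lanes per group: 256·2/32 = 16
AVL=12 ≤ VLMAX=16, so vl = 12
vd[0] sub(0x93,0x70) -> 0x23
vd[1] sub(0x52,0x87) -> 0xffffffcb
vd[2] sub(0xbe,0x20) -> 0x9e
vd[3] sub(0xe1,0x9e) -> 0x43
vd[4] sub(0x8f,0x56) -> 0x39
vd[5] sub(0x3a,0x87) -> 0xffffffb3
vd[6] sub(0x20,0x8d) -> 0xffffff93
vd[7] sub(0x64,0x4d) -> 0x17
vd[8] sub(0x42,0x45) -> 0xfffffffd
vd[9] sub(0x67,0x6a) -> 0xfffffffd
vd[10] sub(0x90,0x26) -> 0x6a
vd[11] sub(0x6b,0xc2) -> 0xffffffa9
vd[12] tail/ones -> 0xffffffff
vd[13] tail/ones -> 0xffffffff
vd[14] tail/ones -> 0xffffffff
vd[15] tail/ones -> 0xffffffff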